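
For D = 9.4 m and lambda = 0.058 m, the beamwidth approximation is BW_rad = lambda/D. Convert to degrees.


BW_rad = 0.058 / 9.4 = 0.00617
BW_deg = 0.35 degrees

0.35 degrees


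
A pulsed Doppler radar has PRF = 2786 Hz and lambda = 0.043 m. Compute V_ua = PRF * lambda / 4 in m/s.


V_ua = 2786 * 0.043 / 4 = 29.9 m/s

29.9 m/s


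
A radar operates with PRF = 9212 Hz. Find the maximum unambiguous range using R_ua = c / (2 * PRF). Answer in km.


R_ua = 3e8 / (2 * 9212) = 16283.1 m = 16.3 km

16.3 km


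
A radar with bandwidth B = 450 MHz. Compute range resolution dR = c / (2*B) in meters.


dR = 3e8 / (2 * 450000000.0) = 0.33 m

0.33 m


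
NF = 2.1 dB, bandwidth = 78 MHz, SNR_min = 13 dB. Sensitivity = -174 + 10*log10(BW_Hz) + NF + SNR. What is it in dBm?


10*log10(78000000.0) = 78.92
S = -174 + 78.92 + 2.1 + 13 = -80.0 dBm

-80.0 dBm


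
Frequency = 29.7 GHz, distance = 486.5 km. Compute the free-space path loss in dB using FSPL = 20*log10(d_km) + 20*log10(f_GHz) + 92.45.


20*log10(486.5) = 53.74
20*log10(29.7) = 29.46
FSPL = 175.6 dB

175.6 dB


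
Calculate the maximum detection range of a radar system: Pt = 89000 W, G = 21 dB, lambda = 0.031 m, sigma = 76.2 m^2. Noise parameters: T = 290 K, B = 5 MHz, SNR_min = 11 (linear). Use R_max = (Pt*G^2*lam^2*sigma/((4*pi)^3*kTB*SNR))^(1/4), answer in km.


G_lin = 10^(21/10) = 125.892541
R^4 = 89000 * 125.892541^2 * 0.031^2 * 76.2 / ((4*pi)^3 * 1.38e-23 * 290 * 5000000.0 * 11)
R^4 = 2.36482e17 m^4
R_max = (2.36482e17)^(1/4) = 22052.1 m = 22.1 km

22.1 km


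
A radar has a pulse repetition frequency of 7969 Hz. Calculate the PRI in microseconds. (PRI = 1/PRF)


PRI = 1/7969 = 0.0001254863 s = 125.5 us

125.5 us


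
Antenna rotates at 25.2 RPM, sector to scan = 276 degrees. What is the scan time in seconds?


t = 276 / (25.2 * 360) * 60 = 1.83 s

1.83 s


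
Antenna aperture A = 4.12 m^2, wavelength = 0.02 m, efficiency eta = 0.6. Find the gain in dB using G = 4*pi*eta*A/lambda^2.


G_linear = 4*pi*0.6*4.12/0.02^2 = 77660.17
G_dB = 10*log10(77660.17) = 48.9 dB

48.9 dB


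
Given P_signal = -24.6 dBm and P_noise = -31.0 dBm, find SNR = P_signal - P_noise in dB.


SNR = -24.6 - (-31.0) = 6.4 dB

6.4 dB


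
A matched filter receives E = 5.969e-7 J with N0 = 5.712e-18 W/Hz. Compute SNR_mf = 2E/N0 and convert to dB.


SNR_lin = 2 * 5.969e-7 / 5.712e-18 = 2.09e11
SNR_dB = 10*log10(2.09e11) = 113.2 dB

113.2 dB


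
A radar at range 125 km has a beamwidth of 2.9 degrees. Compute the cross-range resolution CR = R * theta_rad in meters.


BW_rad = 0.050614548
CR = 125000 * 0.050614548 = 6326.8 m

6326.8 m


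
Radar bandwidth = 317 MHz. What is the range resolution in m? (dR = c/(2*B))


dR = 3e8 / (2 * 317000000.0) = 0.47 m

0.47 m


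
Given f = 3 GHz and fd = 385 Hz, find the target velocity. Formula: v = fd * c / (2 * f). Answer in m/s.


v = 385 * 3e8 / (2 * 3000000000.0) = 19.3 m/s

19.3 m/s


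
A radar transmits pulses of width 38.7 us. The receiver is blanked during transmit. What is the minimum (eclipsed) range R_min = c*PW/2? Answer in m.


R_min = 3e8 * 38.7e-6 / 2 = 5805.0 m

5805.0 m


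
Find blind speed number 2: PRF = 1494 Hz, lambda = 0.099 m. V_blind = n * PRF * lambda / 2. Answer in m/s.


V_blind = 2 * 1494 * 0.099 / 2 = 147.9 m/s

147.9 m/s


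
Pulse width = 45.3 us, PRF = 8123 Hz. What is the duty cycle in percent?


DC = 45.3e-6 * 8123 * 100 = 36.8%

36.8%


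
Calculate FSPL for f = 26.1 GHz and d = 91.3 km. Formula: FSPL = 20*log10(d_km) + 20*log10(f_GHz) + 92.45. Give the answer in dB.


20*log10(91.3) = 39.21
20*log10(26.1) = 28.33
FSPL = 160.0 dB

160.0 dB


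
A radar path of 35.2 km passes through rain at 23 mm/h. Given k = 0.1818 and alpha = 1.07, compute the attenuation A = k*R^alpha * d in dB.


gamma = 0.1818 * 23^1.07 = 5.20766 dB/km
A = 5.20766 * 35.2 = 183.31 dB

183.31 dB


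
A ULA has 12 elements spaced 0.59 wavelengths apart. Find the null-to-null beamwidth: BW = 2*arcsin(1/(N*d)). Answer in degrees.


1/(N*d) = 1/(12*0.59) = 0.141243
BW = 2*arcsin(0.141243) = 16.2 degrees

16.2 degrees


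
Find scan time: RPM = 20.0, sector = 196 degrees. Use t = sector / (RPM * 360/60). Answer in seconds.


t = 196 / (20.0 * 360) * 60 = 1.63 s

1.63 s


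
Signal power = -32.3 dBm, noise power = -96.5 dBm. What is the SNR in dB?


SNR = -32.3 - (-96.5) = 64.2 dB

64.2 dB


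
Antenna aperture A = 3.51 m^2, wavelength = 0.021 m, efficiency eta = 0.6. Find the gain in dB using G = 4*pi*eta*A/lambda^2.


G_linear = 4*pi*0.6*3.51/0.021^2 = 60010.83
G_dB = 10*log10(60010.83) = 47.8 dB

47.8 dB


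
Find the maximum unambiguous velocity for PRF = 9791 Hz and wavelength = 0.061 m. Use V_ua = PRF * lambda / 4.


V_ua = 9791 * 0.061 / 4 = 149.3 m/s

149.3 m/s


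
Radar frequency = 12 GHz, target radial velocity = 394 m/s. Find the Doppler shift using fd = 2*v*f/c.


fd = 2 * 394 * 12000000000.0 / 3e8 = 31520.0 Hz

31520.0 Hz


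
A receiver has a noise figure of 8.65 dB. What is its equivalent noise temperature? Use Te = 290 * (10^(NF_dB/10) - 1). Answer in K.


NF_lin = 10^(8.65/10) = 7.328245
Te = 290 * (7.328245 - 1) = 1835.2 K

1835.2 K


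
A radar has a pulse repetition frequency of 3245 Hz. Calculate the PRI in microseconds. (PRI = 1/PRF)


PRI = 1/3245 = 0.0003081664 s = 308.2 us

308.2 us


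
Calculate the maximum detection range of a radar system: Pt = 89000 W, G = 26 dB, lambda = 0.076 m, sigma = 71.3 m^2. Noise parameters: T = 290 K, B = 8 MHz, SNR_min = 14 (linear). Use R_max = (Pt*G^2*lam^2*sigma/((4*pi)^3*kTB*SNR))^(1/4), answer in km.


G_lin = 10^(26/10) = 398.107171
R^4 = 89000 * 398.107171^2 * 0.076^2 * 71.3 / ((4*pi)^3 * 1.38e-23 * 290 * 8000000.0 * 14)
R^4 = 6.53104e18 m^4
R_max = (6.53104e18)^(1/4) = 50552.8 m = 50.6 km

50.6 km


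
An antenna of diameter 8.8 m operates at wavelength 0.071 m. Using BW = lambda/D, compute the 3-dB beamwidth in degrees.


BW_rad = 0.071 / 8.8 = 0.008068
BW_deg = 0.46 degrees

0.46 degrees


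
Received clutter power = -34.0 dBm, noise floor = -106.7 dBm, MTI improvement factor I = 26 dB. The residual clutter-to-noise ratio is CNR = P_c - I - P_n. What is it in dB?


CNR = -34.0 - 26 - (-106.7) = 46.7 dB

46.7 dB


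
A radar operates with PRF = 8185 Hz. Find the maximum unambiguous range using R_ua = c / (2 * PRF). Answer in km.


R_ua = 3e8 / (2 * 8185) = 18326.2 m = 18.3 km

18.3 km


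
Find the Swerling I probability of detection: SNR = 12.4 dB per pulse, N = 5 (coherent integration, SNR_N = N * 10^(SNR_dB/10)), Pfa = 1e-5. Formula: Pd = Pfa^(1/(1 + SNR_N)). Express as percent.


SNR_lin = 10^(12.4/10) = 17.37801
SNR_N = 5 * 17.37801 = 86.89005
1/(1 + SNR_N) = 1/87.89005 = 0.0113779
Pd = (1e-5)^0.0113779 = 0.87722
Pd = 87.7%

87.7%


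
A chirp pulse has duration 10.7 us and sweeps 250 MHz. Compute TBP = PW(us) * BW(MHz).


TBP = 10.7 * 250 = 2675.0

2675.0


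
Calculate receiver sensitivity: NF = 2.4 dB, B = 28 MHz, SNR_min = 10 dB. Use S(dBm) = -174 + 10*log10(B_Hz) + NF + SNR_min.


10*log10(28000000.0) = 74.47
S = -174 + 74.47 + 2.4 + 10 = -87.1 dBm

-87.1 dBm


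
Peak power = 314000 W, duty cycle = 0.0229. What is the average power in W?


P_avg = 314000 * 0.0229 = 7190.6 W

7190.6 W


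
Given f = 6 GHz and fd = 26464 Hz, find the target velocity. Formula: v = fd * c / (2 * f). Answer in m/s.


v = 26464 * 3e8 / (2 * 6000000000.0) = 661.6 m/s

661.6 m/s


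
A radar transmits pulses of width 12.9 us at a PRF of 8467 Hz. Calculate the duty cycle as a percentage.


DC = 12.9e-6 * 8467 * 100 = 10.92%

10.92%


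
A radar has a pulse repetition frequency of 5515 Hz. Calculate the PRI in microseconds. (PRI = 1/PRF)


PRI = 1/5515 = 0.0001813237 s = 181.3 us

181.3 us


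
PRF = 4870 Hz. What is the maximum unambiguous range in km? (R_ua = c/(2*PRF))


R_ua = 3e8 / (2 * 4870) = 30800.8 m = 30.8 km

30.8 km


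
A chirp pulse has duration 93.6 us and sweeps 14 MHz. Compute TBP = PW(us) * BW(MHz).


TBP = 93.6 * 14 = 1310.4

1310.4


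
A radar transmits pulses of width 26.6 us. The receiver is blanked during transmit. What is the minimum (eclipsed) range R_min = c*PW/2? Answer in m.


R_min = 3e8 * 26.6e-6 / 2 = 3990.0 m

3990.0 m


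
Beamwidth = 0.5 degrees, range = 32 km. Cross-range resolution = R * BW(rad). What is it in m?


BW_rad = 0.008726646
CR = 32000 * 0.008726646 = 279.3 m

279.3 m


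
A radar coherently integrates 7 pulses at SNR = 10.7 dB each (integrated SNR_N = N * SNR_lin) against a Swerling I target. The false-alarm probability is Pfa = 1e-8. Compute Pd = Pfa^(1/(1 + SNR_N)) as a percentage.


SNR_lin = 10^(10.7/10) = 11.74898
SNR_N = 7 * 11.74898 = 82.24286
1/(1 + SNR_N) = 1/83.24286 = 0.012013
Pd = (1e-8)^0.012013 = 0.80149
Pd = 80.1%

80.1%


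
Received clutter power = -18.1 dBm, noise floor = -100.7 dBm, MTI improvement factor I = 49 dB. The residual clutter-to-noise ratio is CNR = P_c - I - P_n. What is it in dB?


CNR = -18.1 - 49 - (-100.7) = 33.6 dB

33.6 dB


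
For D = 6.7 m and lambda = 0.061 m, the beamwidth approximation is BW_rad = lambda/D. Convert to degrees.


BW_rad = 0.061 / 6.7 = 0.009104
BW_deg = 0.52 degrees

0.52 degrees


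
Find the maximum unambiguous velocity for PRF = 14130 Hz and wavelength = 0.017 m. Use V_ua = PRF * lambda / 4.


V_ua = 14130 * 0.017 / 4 = 60.1 m/s

60.1 m/s


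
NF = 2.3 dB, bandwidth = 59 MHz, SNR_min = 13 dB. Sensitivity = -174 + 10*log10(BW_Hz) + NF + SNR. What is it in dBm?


10*log10(59000000.0) = 77.71
S = -174 + 77.71 + 2.3 + 13 = -81.0 dBm

-81.0 dBm


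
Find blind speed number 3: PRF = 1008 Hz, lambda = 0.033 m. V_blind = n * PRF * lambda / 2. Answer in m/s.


V_blind = 3 * 1008 * 0.033 / 2 = 49.9 m/s

49.9 m/s


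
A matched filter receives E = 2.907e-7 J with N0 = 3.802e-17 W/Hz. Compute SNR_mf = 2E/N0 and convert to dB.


SNR_lin = 2 * 2.907e-7 / 3.802e-17 = 1.529e10
SNR_dB = 10*log10(1.529e10) = 101.8 dB

101.8 dB


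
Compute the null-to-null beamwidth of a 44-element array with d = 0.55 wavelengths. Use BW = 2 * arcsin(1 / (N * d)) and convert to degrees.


1/(N*d) = 1/(44*0.55) = 0.041322
BW = 2*arcsin(0.041322) = 4.7 degrees

4.7 degrees


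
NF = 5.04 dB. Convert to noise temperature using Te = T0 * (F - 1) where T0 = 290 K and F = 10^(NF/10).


NF_lin = 10^(5.04/10) = 3.191538
Te = 290 * (3.191538 - 1) = 635.5 K

635.5 K


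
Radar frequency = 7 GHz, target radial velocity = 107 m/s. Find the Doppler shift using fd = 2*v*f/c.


fd = 2 * 107 * 7000000000.0 / 3e8 = 4993.3 Hz

4993.3 Hz


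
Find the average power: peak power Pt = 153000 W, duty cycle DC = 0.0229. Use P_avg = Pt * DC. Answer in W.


P_avg = 153000 * 0.0229 = 3503.7 W

3503.7 W


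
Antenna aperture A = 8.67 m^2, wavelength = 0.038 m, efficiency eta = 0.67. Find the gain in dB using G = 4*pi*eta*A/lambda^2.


G_linear = 4*pi*0.67*8.67/0.038^2 = 50551.79
G_dB = 10*log10(50551.79) = 47.0 dB

47.0 dB


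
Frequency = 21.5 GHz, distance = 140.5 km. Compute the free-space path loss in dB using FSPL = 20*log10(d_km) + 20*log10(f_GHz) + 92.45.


20*log10(140.5) = 42.95
20*log10(21.5) = 26.65
FSPL = 162.1 dB

162.1 dB


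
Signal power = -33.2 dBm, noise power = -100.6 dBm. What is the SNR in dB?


SNR = -33.2 - (-100.6) = 67.4 dB

67.4 dB


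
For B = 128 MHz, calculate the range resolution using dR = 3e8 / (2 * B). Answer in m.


dR = 3e8 / (2 * 128000000.0) = 1.17 m

1.17 m


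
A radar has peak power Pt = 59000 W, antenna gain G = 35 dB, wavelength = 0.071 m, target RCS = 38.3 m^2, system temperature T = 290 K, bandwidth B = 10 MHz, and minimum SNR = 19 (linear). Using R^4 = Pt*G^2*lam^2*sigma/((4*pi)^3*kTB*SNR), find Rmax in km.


G_lin = 10^(35/10) = 3162.27766
R^4 = 59000 * 3162.27766^2 * 0.071^2 * 38.3 / ((4*pi)^3 * 1.38e-23 * 290 * 10000000.0 * 19)
R^4 = 7.54931e19 m^4
R_max = (7.54931e19)^(1/4) = 93213.1 m = 93.2 km

93.2 km


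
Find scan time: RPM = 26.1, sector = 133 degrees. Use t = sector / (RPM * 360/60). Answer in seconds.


t = 133 / (26.1 * 360) * 60 = 0.85 s

0.85 s


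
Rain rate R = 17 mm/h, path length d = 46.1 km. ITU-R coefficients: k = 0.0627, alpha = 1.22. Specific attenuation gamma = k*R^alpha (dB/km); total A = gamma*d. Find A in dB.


gamma = 0.0627 * 17^1.22 = 1.987995 dB/km
A = 1.987995 * 46.1 = 91.65 dB

91.65 dB


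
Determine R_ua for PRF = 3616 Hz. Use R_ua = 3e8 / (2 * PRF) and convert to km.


R_ua = 3e8 / (2 * 3616) = 41482.3 m = 41.5 km

41.5 km


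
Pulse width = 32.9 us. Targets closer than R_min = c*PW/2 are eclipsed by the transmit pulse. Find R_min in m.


R_min = 3e8 * 32.9e-6 / 2 = 4935.0 m

4935.0 m


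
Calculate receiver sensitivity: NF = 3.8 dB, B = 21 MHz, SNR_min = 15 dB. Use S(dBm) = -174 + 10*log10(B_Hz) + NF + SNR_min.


10*log10(21000000.0) = 73.22
S = -174 + 73.22 + 3.8 + 15 = -82.0 dBm

-82.0 dBm


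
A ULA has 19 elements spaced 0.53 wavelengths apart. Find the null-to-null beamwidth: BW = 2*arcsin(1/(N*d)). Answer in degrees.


1/(N*d) = 1/(19*0.53) = 0.099305
BW = 2*arcsin(0.099305) = 11.4 degrees

11.4 degrees


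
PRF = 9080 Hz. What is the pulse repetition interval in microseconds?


PRI = 1/9080 = 0.0001101322 s = 110.1 us

110.1 us


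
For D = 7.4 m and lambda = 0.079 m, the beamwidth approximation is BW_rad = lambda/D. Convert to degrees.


BW_rad = 0.079 / 7.4 = 0.010676
BW_deg = 0.61 degrees

0.61 degrees


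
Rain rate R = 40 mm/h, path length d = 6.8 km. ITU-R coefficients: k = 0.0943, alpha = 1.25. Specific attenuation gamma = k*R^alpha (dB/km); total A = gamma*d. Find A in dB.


gamma = 0.0943 * 40^1.25 = 9.486078 dB/km
A = 9.486078 * 6.8 = 64.51 dB

64.51 dB


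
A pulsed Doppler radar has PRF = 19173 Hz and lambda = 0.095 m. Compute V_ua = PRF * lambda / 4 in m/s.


V_ua = 19173 * 0.095 / 4 = 455.4 m/s

455.4 m/s


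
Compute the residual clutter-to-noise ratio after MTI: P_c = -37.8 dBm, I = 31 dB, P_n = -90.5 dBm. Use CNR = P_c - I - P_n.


CNR = -37.8 - 31 - (-90.5) = 21.7 dB

21.7 dB


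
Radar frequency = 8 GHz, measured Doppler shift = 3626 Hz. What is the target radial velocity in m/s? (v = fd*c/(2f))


v = 3626 * 3e8 / (2 * 8000000000.0) = 68.0 m/s

68.0 m/s


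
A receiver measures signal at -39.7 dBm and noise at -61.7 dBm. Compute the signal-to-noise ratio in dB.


SNR = -39.7 - (-61.7) = 22.0 dB

22.0 dB


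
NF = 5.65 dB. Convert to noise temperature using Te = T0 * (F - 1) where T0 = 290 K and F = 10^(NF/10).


NF_lin = 10^(5.65/10) = 3.672823
Te = 290 * (3.672823 - 1) = 775.1 K

775.1 K


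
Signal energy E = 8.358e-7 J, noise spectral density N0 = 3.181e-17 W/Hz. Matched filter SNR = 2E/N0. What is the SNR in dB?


SNR_lin = 2 * 8.358e-7 / 3.181e-17 = 5.255e10
SNR_dB = 10*log10(5.255e10) = 107.2 dB

107.2 dB


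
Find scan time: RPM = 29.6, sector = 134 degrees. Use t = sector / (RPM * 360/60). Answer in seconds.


t = 134 / (29.6 * 360) * 60 = 0.75 s

0.75 s


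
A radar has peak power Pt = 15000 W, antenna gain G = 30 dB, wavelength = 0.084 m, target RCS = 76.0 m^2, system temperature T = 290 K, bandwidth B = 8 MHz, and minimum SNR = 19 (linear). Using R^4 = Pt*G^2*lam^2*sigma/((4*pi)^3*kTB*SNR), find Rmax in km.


G_lin = 10^(30/10) = 1000.0
R^4 = 15000 * 1000.0^2 * 0.084^2 * 76.0 / ((4*pi)^3 * 1.38e-23 * 290 * 8000000.0 * 19)
R^4 = 6.66367e18 m^4
R_max = (6.66367e18)^(1/4) = 50807.6 m = 50.8 km

50.8 km


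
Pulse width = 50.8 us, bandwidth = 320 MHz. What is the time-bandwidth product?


TBP = 50.8 * 320 = 16256.0

16256.0


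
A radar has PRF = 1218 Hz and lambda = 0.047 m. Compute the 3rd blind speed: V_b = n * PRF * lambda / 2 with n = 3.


V_blind = 3 * 1218 * 0.047 / 2 = 85.9 m/s

85.9 m/s


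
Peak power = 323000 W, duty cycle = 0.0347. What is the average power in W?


P_avg = 323000 * 0.0347 = 11208.1 W

11208.1 W


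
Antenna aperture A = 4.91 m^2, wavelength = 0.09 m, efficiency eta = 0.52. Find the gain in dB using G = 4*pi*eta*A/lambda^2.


G_linear = 4*pi*0.52*4.91/0.09^2 = 3961.04
G_dB = 10*log10(3961.04) = 36.0 dB

36.0 dB


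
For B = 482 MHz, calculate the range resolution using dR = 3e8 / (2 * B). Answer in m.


dR = 3e8 / (2 * 482000000.0) = 0.31 m

0.31 m


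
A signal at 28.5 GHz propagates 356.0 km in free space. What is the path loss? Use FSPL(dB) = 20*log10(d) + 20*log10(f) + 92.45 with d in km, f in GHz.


20*log10(356.0) = 51.03
20*log10(28.5) = 29.1
FSPL = 172.6 dB

172.6 dB


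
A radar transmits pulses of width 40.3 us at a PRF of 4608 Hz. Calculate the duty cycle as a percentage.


DC = 40.3e-6 * 4608 * 100 = 18.57%

18.57%


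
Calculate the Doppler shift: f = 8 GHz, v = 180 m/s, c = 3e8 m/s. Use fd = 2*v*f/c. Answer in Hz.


fd = 2 * 180 * 8000000000.0 / 3e8 = 9600.0 Hz

9600.0 Hz


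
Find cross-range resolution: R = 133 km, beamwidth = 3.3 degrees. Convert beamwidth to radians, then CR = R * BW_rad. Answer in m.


BW_rad = 0.057595865
CR = 133000 * 0.057595865 = 7660.3 m

7660.3 m


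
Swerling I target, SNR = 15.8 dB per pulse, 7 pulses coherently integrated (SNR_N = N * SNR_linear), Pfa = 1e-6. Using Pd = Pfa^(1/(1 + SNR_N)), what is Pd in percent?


SNR_lin = 10^(15.8/10) = 38.01894
SNR_N = 7 * 38.01894 = 266.13258
1/(1 + SNR_N) = 1/267.13258 = 0.0037435
Pd = (1e-6)^0.0037435 = 0.9496
Pd = 95.0%

95.0%


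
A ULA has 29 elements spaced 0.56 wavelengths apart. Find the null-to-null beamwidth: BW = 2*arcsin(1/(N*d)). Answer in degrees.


1/(N*d) = 1/(29*0.56) = 0.061576
BW = 2*arcsin(0.061576) = 7.1 degrees

7.1 degrees


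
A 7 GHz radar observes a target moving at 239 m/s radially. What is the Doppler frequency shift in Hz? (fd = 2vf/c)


fd = 2 * 239 * 7000000000.0 / 3e8 = 11153.3 Hz

11153.3 Hz


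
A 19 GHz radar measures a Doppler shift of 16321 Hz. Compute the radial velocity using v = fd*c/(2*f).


v = 16321 * 3e8 / (2 * 19000000000.0) = 128.9 m/s

128.9 m/s


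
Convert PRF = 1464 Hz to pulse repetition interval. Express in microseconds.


PRI = 1/1464 = 0.0006830601 s = 683.1 us

683.1 us


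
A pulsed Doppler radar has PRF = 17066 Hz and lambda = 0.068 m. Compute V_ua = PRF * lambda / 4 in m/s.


V_ua = 17066 * 0.068 / 4 = 290.1 m/s

290.1 m/s


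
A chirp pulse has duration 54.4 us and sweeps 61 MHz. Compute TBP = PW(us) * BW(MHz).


TBP = 54.4 * 61 = 3318.4

3318.4


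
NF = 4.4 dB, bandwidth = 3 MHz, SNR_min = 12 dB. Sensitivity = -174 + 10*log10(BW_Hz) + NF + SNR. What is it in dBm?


10*log10(3000000.0) = 64.77
S = -174 + 64.77 + 4.4 + 12 = -92.8 dBm

-92.8 dBm


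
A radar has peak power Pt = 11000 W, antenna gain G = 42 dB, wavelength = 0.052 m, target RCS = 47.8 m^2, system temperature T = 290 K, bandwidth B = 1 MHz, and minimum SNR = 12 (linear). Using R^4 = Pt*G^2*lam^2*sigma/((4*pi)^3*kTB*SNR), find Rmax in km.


G_lin = 10^(42/10) = 15848.931925
R^4 = 11000 * 15848.931925^2 * 0.052^2 * 47.8 / ((4*pi)^3 * 1.38e-23 * 290 * 1000000.0 * 12)
R^4 = 3.74748e21 m^4
R_max = (3.74748e21)^(1/4) = 247420.0 m = 247.4 km

247.4 km


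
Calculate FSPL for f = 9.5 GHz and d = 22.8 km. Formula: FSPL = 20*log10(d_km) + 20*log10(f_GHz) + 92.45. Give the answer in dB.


20*log10(22.8) = 27.16
20*log10(9.5) = 19.55
FSPL = 139.2 dB

139.2 dB


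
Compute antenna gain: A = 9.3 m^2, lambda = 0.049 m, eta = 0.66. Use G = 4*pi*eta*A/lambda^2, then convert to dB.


G_linear = 4*pi*0.66*9.3/0.049^2 = 32125.11
G_dB = 10*log10(32125.11) = 45.1 dB

45.1 dB


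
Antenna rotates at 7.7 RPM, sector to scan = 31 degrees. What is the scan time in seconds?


t = 31 / (7.7 * 360) * 60 = 0.67 s

0.67 s


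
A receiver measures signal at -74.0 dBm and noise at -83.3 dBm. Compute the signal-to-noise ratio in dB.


SNR = -74.0 - (-83.3) = 9.3 dB

9.3 dB


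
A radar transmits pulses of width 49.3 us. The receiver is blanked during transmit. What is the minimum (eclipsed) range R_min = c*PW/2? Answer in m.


R_min = 3e8 * 49.3e-6 / 2 = 7395.0 m

7395.0 m


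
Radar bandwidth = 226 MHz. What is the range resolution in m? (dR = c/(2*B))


dR = 3e8 / (2 * 226000000.0) = 0.66 m

0.66 m


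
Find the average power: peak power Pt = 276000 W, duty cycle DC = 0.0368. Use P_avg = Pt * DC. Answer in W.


P_avg = 276000 * 0.0368 = 10156.8 W

10156.8 W


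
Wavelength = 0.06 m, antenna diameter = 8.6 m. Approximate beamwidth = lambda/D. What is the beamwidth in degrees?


BW_rad = 0.06 / 8.6 = 0.006977
BW_deg = 0.4 degrees

0.4 degrees


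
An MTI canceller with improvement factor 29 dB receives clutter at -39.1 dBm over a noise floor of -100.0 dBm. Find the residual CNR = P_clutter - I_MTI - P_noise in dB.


CNR = -39.1 - 29 - (-100.0) = 31.9 dB

31.9 dB


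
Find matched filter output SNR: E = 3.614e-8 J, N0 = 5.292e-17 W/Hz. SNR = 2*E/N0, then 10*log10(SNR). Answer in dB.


SNR_lin = 2 * 3.614e-8 / 5.292e-17 = 1.366e9
SNR_dB = 10*log10(1.366e9) = 91.4 dB

91.4 dB


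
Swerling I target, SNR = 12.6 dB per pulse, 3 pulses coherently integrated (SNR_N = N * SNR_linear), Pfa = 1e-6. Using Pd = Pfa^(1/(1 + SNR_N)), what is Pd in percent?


SNR_lin = 10^(12.6/10) = 18.19701
SNR_N = 3 * 18.19701 = 54.59103
1/(1 + SNR_N) = 1/55.59103 = 0.0179885
Pd = (1e-6)^0.0179885 = 0.77995
Pd = 78.0%

78.0%


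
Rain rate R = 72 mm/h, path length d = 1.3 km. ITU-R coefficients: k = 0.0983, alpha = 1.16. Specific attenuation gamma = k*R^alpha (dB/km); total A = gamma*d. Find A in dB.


gamma = 0.0983 * 72^1.16 = 14.03005 dB/km
A = 14.03005 * 1.3 = 18.24 dB

18.24 dB


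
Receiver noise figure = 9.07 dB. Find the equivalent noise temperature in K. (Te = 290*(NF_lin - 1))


NF_lin = 10^(9.07/10) = 8.07235
Te = 290 * (8.07235 - 1) = 2051.0 K

2051.0 K


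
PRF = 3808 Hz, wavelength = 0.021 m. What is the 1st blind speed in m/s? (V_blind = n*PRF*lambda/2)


V_blind = 1 * 3808 * 0.021 / 2 = 40.0 m/s

40.0 m/s


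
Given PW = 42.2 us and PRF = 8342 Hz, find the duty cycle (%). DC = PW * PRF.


DC = 42.2e-6 * 8342 * 100 = 35.2%

35.2%


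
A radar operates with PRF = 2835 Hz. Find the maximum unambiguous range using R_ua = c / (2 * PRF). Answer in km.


R_ua = 3e8 / (2 * 2835) = 52910.1 m = 52.9 km

52.9 km


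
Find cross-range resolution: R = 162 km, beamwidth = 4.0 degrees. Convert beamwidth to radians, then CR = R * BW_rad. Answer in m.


BW_rad = 0.06981317
CR = 162000 * 0.06981317 = 11309.7 m

11309.7 m


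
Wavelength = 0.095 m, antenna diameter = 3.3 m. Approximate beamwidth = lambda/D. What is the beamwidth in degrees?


BW_rad = 0.095 / 3.3 = 0.028788
BW_deg = 1.65 degrees

1.65 degrees


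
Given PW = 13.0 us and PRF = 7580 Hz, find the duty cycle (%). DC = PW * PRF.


DC = 13.0e-6 * 7580 * 100 = 9.85%

9.85%


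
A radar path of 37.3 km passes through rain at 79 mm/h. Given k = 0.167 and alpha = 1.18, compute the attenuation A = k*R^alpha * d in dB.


gamma = 0.167 * 79^1.18 = 28.967862 dB/km
A = 28.967862 * 37.3 = 1080.5 dB

1080.5 dB


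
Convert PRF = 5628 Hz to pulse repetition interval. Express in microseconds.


PRI = 1/5628 = 0.000177683 s = 177.7 us

177.7 us


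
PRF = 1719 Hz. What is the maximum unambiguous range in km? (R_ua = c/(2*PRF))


R_ua = 3e8 / (2 * 1719) = 87260.0 m = 87.3 km

87.3 km


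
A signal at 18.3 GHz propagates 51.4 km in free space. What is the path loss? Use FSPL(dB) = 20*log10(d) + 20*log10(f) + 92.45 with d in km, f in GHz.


20*log10(51.4) = 34.22
20*log10(18.3) = 25.25
FSPL = 151.9 dB

151.9 dB


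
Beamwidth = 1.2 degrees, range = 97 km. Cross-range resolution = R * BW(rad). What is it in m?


BW_rad = 0.020943951
CR = 97000 * 0.020943951 = 2031.6 m

2031.6 m


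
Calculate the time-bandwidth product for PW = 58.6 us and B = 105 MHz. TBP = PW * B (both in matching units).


TBP = 58.6 * 105 = 6153.0

6153.0


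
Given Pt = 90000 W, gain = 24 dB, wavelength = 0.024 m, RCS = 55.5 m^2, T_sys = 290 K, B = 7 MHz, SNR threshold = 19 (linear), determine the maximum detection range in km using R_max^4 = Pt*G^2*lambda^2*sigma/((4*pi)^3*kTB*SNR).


G_lin = 10^(24/10) = 251.188643
R^4 = 90000 * 251.188643^2 * 0.024^2 * 55.5 / ((4*pi)^3 * 1.38e-23 * 290 * 7000000.0 * 19)
R^4 = 1.7187e17 m^4
R_max = (1.7187e17)^(1/4) = 20361.0 m = 20.4 km

20.4 km


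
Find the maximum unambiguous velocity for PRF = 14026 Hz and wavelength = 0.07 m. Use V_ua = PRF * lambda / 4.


V_ua = 14026 * 0.07 / 4 = 245.5 m/s

245.5 m/s


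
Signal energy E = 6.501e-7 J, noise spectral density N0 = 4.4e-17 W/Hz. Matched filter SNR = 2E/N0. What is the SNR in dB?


SNR_lin = 2 * 6.501e-7 / 4.4e-17 = 2.955e10
SNR_dB = 10*log10(2.955e10) = 104.7 dB

104.7 dB


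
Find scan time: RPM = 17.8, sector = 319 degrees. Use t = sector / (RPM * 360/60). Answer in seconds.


t = 319 / (17.8 * 360) * 60 = 2.99 s

2.99 s


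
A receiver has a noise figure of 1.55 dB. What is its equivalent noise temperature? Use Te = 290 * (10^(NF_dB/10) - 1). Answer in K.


NF_lin = 10^(1.55/10) = 1.428894
Te = 290 * (1.428894 - 1) = 124.4 K

124.4 K


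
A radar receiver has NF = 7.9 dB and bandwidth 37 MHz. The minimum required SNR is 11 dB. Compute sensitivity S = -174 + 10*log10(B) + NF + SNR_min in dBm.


10*log10(37000000.0) = 75.68
S = -174 + 75.68 + 7.9 + 11 = -79.4 dBm

-79.4 dBm


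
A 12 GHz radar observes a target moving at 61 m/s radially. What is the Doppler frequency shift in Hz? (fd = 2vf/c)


fd = 2 * 61 * 12000000000.0 / 3e8 = 4880.0 Hz

4880.0 Hz


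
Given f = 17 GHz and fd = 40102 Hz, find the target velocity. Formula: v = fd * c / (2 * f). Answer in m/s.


v = 40102 * 3e8 / (2 * 17000000000.0) = 353.8 m/s

353.8 m/s


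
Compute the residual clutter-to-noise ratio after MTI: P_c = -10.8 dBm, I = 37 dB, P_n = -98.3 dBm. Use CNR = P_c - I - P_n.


CNR = -10.8 - 37 - (-98.3) = 50.5 dB

50.5 dB


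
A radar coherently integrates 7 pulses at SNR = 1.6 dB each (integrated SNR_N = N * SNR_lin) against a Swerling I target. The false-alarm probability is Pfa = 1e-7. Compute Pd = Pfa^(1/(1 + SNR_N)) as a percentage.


SNR_lin = 10^(1.6/10) = 1.44544
SNR_N = 7 * 1.44544 = 10.11808
1/(1 + SNR_N) = 1/11.11808 = 0.0899436
Pd = (1e-7)^0.0899436 = 0.23464
Pd = 23.5%

23.5%


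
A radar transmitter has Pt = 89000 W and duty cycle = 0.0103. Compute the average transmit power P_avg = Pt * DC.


P_avg = 89000 * 0.0103 = 916.7 W

916.7 W


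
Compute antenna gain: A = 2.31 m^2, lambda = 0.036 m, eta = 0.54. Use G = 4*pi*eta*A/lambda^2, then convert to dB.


G_linear = 4*pi*0.54*2.31/0.036^2 = 12095.13
G_dB = 10*log10(12095.13) = 40.8 dB

40.8 dB


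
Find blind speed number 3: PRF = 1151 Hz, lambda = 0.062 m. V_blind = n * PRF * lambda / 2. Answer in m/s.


V_blind = 3 * 1151 * 0.062 / 2 = 107.0 m/s

107.0 m/s


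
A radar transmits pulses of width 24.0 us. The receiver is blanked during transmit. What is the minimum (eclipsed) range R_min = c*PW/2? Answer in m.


R_min = 3e8 * 24.0e-6 / 2 = 3600.0 m

3600.0 m


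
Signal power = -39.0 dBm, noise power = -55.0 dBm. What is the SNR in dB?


SNR = -39.0 - (-55.0) = 16.0 dB

16.0 dB


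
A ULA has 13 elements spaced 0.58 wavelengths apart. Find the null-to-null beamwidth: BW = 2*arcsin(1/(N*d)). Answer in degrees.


1/(N*d) = 1/(13*0.58) = 0.132626
BW = 2*arcsin(0.132626) = 15.2 degrees

15.2 degrees


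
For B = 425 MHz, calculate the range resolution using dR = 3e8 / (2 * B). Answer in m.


dR = 3e8 / (2 * 425000000.0) = 0.35 m

0.35 m


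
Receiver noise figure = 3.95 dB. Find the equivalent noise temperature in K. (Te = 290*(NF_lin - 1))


NF_lin = 10^(3.95/10) = 2.483133
Te = 290 * (2.483133 - 1) = 430.1 K

430.1 K


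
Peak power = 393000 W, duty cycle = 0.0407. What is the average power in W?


P_avg = 393000 * 0.0407 = 15995.1 W

15995.1 W


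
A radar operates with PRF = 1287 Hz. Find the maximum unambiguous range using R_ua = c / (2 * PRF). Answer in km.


R_ua = 3e8 / (2 * 1287) = 116550.1 m = 116.6 km

116.6 km


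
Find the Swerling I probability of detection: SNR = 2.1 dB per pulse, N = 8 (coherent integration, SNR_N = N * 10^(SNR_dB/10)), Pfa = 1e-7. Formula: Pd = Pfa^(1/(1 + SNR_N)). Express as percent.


SNR_lin = 10^(2.1/10) = 1.62181
SNR_N = 8 * 1.62181 = 12.97448
1/(1 + SNR_N) = 1/13.97448 = 0.071559
Pd = (1e-7)^0.071559 = 0.31556
Pd = 31.6%

31.6%


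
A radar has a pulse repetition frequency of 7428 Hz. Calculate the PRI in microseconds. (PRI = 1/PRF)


PRI = 1/7428 = 0.0001346257 s = 134.6 us

134.6 us


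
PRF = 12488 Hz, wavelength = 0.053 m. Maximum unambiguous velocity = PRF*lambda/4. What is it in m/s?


V_ua = 12488 * 0.053 / 4 = 165.5 m/s

165.5 m/s


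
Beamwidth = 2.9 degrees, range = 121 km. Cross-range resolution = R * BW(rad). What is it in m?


BW_rad = 0.050614548
CR = 121000 * 0.050614548 = 6124.4 m

6124.4 m


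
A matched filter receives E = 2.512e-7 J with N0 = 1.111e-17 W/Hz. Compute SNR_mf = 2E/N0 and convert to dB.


SNR_lin = 2 * 2.512e-7 / 1.111e-17 = 4.522e10
SNR_dB = 10*log10(4.522e10) = 106.6 dB

106.6 dB


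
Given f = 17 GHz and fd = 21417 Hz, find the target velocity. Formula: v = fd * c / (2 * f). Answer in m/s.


v = 21417 * 3e8 / (2 * 17000000000.0) = 189.0 m/s

189.0 m/s


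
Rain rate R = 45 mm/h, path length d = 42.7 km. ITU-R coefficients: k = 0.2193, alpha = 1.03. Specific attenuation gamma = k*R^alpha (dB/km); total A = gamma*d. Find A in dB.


gamma = 0.2193 * 45^1.03 = 11.062353 dB/km
A = 11.062353 * 42.7 = 472.36 dB

472.36 dB


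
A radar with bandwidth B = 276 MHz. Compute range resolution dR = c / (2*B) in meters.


dR = 3e8 / (2 * 276000000.0) = 0.54 m

0.54 m


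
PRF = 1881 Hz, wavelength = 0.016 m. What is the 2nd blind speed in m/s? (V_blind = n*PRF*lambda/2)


V_blind = 2 * 1881 * 0.016 / 2 = 30.1 m/s

30.1 m/s


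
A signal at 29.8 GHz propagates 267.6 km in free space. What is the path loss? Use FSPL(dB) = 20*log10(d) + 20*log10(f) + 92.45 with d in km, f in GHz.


20*log10(267.6) = 48.55
20*log10(29.8) = 29.48
FSPL = 170.5 dB

170.5 dB


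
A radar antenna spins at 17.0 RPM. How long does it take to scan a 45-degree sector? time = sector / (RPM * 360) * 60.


t = 45 / (17.0 * 360) * 60 = 0.44 s

0.44 s


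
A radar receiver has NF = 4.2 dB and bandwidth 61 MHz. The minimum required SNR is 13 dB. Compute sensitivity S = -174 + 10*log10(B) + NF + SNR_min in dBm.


10*log10(61000000.0) = 77.85
S = -174 + 77.85 + 4.2 + 13 = -78.9 dBm

-78.9 dBm


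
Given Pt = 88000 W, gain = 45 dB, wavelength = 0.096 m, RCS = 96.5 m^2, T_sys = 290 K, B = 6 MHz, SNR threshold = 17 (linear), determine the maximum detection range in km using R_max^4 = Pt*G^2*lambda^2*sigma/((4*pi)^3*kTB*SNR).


G_lin = 10^(45/10) = 31622.776602
R^4 = 88000 * 31622.776602^2 * 0.096^2 * 96.5 / ((4*pi)^3 * 1.38e-23 * 290 * 6000000.0 * 17)
R^4 = 9.66152e22 m^4
R_max = (9.66152e22)^(1/4) = 557521.2 m = 557.5 km

557.5 km


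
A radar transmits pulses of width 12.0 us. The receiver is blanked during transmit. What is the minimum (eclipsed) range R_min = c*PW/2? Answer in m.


R_min = 3e8 * 12.0e-6 / 2 = 1800.0 m

1800.0 m


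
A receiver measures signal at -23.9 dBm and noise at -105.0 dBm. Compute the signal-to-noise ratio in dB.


SNR = -23.9 - (-105.0) = 81.1 dB

81.1 dB


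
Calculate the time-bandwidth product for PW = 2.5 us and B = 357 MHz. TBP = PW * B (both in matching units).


TBP = 2.5 * 357 = 892.5

892.5


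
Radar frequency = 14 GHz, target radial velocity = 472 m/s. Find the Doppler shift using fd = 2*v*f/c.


fd = 2 * 472 * 14000000000.0 / 3e8 = 44053.3 Hz

44053.3 Hz


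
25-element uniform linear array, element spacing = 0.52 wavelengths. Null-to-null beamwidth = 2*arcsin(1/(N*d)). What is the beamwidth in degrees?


1/(N*d) = 1/(25*0.52) = 0.076923
BW = 2*arcsin(0.076923) = 8.8 degrees

8.8 degrees


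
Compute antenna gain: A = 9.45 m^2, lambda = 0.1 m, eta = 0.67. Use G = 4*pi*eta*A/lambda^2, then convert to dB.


G_linear = 4*pi*0.67*9.45/0.1^2 = 7956.4
G_dB = 10*log10(7956.4) = 39.0 dB

39.0 dB


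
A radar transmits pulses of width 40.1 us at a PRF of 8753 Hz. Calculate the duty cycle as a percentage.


DC = 40.1e-6 * 8753 * 100 = 35.1%

35.1%


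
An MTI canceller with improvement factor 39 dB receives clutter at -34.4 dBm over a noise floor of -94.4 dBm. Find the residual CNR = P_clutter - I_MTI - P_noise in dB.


CNR = -34.4 - 39 - (-94.4) = 21.0 dB

21.0 dB


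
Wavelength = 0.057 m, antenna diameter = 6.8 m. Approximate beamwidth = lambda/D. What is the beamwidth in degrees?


BW_rad = 0.057 / 6.8 = 0.008382
BW_deg = 0.48 degrees

0.48 degrees


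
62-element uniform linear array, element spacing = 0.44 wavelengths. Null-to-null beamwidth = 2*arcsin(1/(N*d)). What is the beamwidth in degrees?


1/(N*d) = 1/(62*0.44) = 0.036657
BW = 2*arcsin(0.036657) = 4.2 degrees

4.2 degrees


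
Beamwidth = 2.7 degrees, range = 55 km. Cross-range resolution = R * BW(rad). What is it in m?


BW_rad = 0.04712389
CR = 55000 * 0.04712389 = 2591.8 m

2591.8 m


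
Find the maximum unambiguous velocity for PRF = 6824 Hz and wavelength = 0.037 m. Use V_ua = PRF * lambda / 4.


V_ua = 6824 * 0.037 / 4 = 63.1 m/s

63.1 m/s


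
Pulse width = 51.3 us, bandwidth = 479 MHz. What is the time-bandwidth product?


TBP = 51.3 * 479 = 24572.7

24572.7


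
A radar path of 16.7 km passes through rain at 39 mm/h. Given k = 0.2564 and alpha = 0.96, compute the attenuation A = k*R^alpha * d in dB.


gamma = 0.2564 * 39^0.96 = 8.636545 dB/km
A = 8.636545 * 16.7 = 144.23 dB

144.23 dB


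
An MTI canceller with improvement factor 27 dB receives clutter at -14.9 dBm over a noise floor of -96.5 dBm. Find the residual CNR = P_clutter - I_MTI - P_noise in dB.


CNR = -14.9 - 27 - (-96.5) = 54.6 dB

54.6 dB


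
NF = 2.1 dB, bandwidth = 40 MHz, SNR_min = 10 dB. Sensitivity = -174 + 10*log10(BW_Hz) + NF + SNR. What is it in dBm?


10*log10(40000000.0) = 76.02
S = -174 + 76.02 + 2.1 + 10 = -85.9 dBm

-85.9 dBm


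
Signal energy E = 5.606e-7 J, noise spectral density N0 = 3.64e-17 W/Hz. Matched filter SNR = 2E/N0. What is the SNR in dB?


SNR_lin = 2 * 5.606e-7 / 3.64e-17 = 3.08e10
SNR_dB = 10*log10(3.08e10) = 104.9 dB

104.9 dB


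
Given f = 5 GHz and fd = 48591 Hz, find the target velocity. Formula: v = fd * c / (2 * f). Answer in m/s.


v = 48591 * 3e8 / (2 * 5000000000.0) = 1457.7 m/s

1457.7 m/s


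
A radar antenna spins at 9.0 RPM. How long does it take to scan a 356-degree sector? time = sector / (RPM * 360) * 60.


t = 356 / (9.0 * 360) * 60 = 6.59 s

6.59 s


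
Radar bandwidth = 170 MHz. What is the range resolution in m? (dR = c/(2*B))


dR = 3e8 / (2 * 170000000.0) = 0.88 m

0.88 m


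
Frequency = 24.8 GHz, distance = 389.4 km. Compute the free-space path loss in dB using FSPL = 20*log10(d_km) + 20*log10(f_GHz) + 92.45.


20*log10(389.4) = 51.81
20*log10(24.8) = 27.89
FSPL = 172.1 dB

172.1 dB


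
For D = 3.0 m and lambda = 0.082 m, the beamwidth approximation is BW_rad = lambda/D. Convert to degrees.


BW_rad = 0.082 / 3.0 = 0.027333
BW_deg = 1.57 degrees

1.57 degrees


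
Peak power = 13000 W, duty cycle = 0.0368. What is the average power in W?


P_avg = 13000 * 0.0368 = 478.4 W

478.4 W


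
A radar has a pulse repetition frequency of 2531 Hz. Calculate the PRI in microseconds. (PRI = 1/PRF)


PRI = 1/2531 = 0.0003951008 s = 395.1 us

395.1 us


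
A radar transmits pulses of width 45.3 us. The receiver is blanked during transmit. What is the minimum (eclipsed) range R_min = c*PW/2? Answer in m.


R_min = 3e8 * 45.3e-6 / 2 = 6795.0 m

6795.0 m


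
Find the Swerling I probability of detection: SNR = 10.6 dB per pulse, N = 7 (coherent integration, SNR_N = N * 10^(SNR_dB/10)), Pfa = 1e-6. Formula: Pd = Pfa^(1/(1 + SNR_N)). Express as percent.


SNR_lin = 10^(10.6/10) = 11.48154
SNR_N = 7 * 11.48154 = 80.37078
1/(1 + SNR_N) = 1/81.37078 = 0.0122894
Pd = (1e-6)^0.0122894 = 0.84385
Pd = 84.4%

84.4%


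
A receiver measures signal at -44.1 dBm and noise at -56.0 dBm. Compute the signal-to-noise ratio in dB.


SNR = -44.1 - (-56.0) = 11.9 dB

11.9 dB


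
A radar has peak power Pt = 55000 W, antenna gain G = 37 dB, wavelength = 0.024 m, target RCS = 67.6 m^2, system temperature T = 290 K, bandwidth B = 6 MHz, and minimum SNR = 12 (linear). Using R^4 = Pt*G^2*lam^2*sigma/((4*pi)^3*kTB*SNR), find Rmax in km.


G_lin = 10^(37/10) = 5011.872336
R^4 = 55000 * 5011.872336^2 * 0.024^2 * 67.6 / ((4*pi)^3 * 1.38e-23 * 290 * 6000000.0 * 12)
R^4 = 9.4079e19 m^4
R_max = (9.4079e19)^(1/4) = 98485.7 m = 98.5 km

98.5 km


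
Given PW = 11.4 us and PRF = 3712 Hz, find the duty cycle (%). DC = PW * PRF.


DC = 11.4e-6 * 3712 * 100 = 4.23%

4.23%


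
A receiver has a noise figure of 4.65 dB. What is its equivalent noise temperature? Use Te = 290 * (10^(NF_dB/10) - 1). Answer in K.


NF_lin = 10^(4.65/10) = 2.917427
Te = 290 * (2.917427 - 1) = 556.1 K

556.1 K


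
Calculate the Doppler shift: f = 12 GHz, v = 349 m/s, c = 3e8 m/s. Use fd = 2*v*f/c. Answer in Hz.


fd = 2 * 349 * 12000000000.0 / 3e8 = 27920.0 Hz

27920.0 Hz


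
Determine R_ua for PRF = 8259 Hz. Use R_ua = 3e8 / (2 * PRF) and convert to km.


R_ua = 3e8 / (2 * 8259) = 18162.0 m = 18.2 km

18.2 km


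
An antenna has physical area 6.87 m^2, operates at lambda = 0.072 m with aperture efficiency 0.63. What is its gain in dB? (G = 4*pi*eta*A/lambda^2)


G_linear = 4*pi*0.63*6.87/0.072^2 = 10491.61
G_dB = 10*log10(10491.61) = 40.2 dB

40.2 dB


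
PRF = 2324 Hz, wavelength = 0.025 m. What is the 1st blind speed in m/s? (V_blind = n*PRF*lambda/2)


V_blind = 1 * 2324 * 0.025 / 2 = 29.1 m/s

29.1 m/s


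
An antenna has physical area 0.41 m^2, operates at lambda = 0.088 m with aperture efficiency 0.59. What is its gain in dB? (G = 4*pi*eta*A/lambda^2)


G_linear = 4*pi*0.59*0.41/0.088^2 = 392.54
G_dB = 10*log10(392.54) = 25.9 dB

25.9 dB


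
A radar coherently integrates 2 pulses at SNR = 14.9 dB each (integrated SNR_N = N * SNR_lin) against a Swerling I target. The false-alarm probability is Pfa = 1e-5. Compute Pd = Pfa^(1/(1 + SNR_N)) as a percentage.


SNR_lin = 10^(14.9/10) = 30.90295
SNR_N = 2 * 30.90295 = 61.8059
1/(1 + SNR_N) = 1/62.8059 = 0.0159221
Pd = (1e-5)^0.0159221 = 0.83251
Pd = 83.3%

83.3%


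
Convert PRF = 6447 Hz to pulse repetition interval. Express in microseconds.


PRI = 1/6447 = 0.0001551109 s = 155.1 us

155.1 us


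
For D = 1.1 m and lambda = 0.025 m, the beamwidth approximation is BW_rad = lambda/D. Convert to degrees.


BW_rad = 0.025 / 1.1 = 0.022727
BW_deg = 1.3 degrees

1.3 degrees


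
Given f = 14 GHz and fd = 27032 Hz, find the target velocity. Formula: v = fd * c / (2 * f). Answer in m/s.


v = 27032 * 3e8 / (2 * 14000000000.0) = 289.6 m/s

289.6 m/s


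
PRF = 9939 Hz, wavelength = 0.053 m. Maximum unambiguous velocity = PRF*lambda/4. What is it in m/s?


V_ua = 9939 * 0.053 / 4 = 131.7 m/s

131.7 m/s


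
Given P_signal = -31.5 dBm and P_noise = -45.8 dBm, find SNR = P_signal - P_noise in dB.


SNR = -31.5 - (-45.8) = 14.3 dB

14.3 dB


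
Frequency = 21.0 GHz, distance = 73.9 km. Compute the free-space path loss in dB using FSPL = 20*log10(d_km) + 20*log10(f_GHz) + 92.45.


20*log10(73.9) = 37.37
20*log10(21.0) = 26.44
FSPL = 156.3 dB

156.3 dB
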